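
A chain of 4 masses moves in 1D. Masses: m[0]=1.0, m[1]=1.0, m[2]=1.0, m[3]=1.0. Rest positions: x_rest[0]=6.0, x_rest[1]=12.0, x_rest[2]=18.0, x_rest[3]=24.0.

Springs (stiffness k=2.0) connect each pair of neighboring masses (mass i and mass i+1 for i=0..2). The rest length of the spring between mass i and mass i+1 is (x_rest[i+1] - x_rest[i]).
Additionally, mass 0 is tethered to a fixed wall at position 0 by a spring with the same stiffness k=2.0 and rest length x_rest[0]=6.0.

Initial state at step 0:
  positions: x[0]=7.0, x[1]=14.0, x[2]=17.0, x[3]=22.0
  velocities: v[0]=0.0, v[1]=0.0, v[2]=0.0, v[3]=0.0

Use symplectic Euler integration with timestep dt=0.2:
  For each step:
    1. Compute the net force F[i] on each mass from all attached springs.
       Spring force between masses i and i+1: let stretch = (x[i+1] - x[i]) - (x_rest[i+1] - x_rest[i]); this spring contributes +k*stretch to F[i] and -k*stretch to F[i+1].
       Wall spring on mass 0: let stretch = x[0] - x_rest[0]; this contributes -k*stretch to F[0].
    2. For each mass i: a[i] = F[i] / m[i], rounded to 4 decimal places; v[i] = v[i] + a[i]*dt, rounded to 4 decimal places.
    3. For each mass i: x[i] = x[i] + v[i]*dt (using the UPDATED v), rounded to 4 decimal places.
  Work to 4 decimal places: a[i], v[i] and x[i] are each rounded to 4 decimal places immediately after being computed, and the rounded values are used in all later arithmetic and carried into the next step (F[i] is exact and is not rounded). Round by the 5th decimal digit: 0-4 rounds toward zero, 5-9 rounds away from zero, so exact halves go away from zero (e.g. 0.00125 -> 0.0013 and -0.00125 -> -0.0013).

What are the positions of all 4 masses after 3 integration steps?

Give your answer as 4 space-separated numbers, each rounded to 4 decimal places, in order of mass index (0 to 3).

Step 0: x=[7.0000 14.0000 17.0000 22.0000] v=[0.0000 0.0000 0.0000 0.0000]
Step 1: x=[7.0000 13.6800 17.1600 22.0800] v=[0.0000 -1.6000 0.8000 0.4000]
Step 2: x=[6.9744 13.1040 17.4352 22.2464] v=[-0.1280 -2.8800 1.3760 0.8320]
Step 3: x=[6.8812 12.3841 17.7488 22.5079] v=[-0.4659 -3.5994 1.5680 1.3075]

Answer: 6.8812 12.3841 17.7488 22.5079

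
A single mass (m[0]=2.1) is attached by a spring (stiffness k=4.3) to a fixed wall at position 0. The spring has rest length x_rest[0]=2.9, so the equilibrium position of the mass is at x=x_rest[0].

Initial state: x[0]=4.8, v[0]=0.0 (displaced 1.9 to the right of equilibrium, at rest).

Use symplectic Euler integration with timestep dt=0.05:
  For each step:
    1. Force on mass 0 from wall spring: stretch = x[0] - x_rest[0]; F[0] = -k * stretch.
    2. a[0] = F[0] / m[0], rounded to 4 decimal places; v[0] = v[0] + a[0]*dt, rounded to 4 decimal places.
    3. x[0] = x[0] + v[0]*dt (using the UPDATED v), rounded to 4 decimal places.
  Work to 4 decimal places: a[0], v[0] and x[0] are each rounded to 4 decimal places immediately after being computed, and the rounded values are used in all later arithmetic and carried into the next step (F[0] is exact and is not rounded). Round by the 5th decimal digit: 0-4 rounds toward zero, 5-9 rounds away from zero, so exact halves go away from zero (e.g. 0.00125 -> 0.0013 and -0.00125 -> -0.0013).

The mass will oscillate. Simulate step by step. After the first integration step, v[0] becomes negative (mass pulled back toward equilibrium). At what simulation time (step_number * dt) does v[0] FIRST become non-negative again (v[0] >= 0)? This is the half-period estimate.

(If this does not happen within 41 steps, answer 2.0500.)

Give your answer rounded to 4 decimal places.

Step 0: x=[4.8000] v=[0.0000]
Step 1: x=[4.7903] v=[-0.1945]
Step 2: x=[4.7709] v=[-0.3880]
Step 3: x=[4.7419] v=[-0.5795]
Step 4: x=[4.7035] v=[-0.7681]
Step 5: x=[4.6559] v=[-0.9527]
Step 6: x=[4.5993] v=[-1.1325]
Step 7: x=[4.5340] v=[-1.3065]
Step 8: x=[4.4603] v=[-1.4738]
Step 9: x=[4.3786] v=[-1.6335]
Step 10: x=[4.2894] v=[-1.7849]
Step 11: x=[4.1930] v=[-1.9272]
Step 12: x=[4.0900] v=[-2.0596]
Step 13: x=[3.9809] v=[-2.1814]
Step 14: x=[3.8663] v=[-2.2921]
Step 15: x=[3.7468] v=[-2.3910]
Step 16: x=[3.6229] v=[-2.4777]
Step 17: x=[3.4953] v=[-2.5517]
Step 18: x=[3.3647] v=[-2.6126]
Step 19: x=[3.2317] v=[-2.6602]
Step 20: x=[3.0970] v=[-2.6942]
Step 21: x=[2.9613] v=[-2.7144]
Step 22: x=[2.8253] v=[-2.7207]
Step 23: x=[2.6896] v=[-2.7131]
Step 24: x=[2.5550] v=[-2.6916]
Step 25: x=[2.4222] v=[-2.6563]
Step 26: x=[2.2918] v=[-2.6074]
Step 27: x=[2.1645] v=[-2.5451]
Step 28: x=[2.0410] v=[-2.4698]
Step 29: x=[1.9219] v=[-2.3819]
Step 30: x=[1.8078] v=[-2.2818]
Step 31: x=[1.6993] v=[-2.1700]
Step 32: x=[1.5969] v=[-2.0471]
Step 33: x=[1.5012] v=[-1.9137]
Step 34: x=[1.4127] v=[-1.7705]
Step 35: x=[1.3318] v=[-1.6182]
Step 36: x=[1.2589] v=[-1.4576]
Step 37: x=[1.1944] v=[-1.2896]
Step 38: x=[1.1387] v=[-1.1150]
Step 39: x=[1.0920] v=[-0.9347]
Step 40: x=[1.0545] v=[-0.7496]
Step 41: x=[1.0265] v=[-0.5607]
v[0] did not become non-negative within 41 steps; using fallback time=2.0500

Answer: 2.0500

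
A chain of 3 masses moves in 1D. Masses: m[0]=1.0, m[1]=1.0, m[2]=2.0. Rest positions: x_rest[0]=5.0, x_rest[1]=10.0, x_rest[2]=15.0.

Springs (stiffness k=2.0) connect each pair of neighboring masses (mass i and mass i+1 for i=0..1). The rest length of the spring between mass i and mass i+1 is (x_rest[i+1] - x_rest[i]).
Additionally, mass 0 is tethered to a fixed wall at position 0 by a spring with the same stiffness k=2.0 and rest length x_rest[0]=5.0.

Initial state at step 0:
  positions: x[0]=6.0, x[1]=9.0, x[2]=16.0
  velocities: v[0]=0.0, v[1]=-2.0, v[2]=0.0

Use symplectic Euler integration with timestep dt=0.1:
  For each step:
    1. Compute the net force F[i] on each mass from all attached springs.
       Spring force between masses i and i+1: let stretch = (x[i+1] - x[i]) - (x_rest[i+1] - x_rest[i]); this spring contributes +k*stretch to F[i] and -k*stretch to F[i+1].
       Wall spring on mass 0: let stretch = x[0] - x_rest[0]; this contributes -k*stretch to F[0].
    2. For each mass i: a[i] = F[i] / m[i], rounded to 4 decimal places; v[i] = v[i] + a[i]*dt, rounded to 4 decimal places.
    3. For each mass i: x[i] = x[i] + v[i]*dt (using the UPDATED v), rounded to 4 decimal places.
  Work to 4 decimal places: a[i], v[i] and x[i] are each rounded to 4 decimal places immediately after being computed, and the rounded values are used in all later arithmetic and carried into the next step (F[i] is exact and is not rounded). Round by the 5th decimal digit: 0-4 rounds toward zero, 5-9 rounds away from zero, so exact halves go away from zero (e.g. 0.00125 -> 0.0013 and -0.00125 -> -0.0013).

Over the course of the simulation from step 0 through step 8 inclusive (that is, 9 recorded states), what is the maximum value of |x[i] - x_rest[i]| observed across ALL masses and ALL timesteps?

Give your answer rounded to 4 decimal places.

Answer: 1.1568

Derivation:
Step 0: x=[6.0000 9.0000 16.0000] v=[0.0000 -2.0000 0.0000]
Step 1: x=[5.9400 8.8800 15.9800] v=[-0.6000 -1.2000 -0.2000]
Step 2: x=[5.8200 8.8432 15.9390] v=[-1.2000 -0.3680 -0.4100]
Step 3: x=[5.6441 8.8879 15.8770] v=[-1.7594 0.4465 -0.6196]
Step 4: x=[5.4202 9.0075 15.7952] v=[-2.2395 1.1956 -0.8185]
Step 5: x=[5.1596 9.1911 15.6955] v=[-2.6061 1.8357 -0.9973]
Step 6: x=[4.8764 9.4241 15.5807] v=[-2.8317 2.3303 -1.1477]
Step 7: x=[4.5867 9.6893 15.4544] v=[-2.8974 2.6521 -1.2634]
Step 8: x=[4.3073 9.9678 15.3204] v=[-2.7942 2.7846 -1.3399]
Max displacement = 1.1568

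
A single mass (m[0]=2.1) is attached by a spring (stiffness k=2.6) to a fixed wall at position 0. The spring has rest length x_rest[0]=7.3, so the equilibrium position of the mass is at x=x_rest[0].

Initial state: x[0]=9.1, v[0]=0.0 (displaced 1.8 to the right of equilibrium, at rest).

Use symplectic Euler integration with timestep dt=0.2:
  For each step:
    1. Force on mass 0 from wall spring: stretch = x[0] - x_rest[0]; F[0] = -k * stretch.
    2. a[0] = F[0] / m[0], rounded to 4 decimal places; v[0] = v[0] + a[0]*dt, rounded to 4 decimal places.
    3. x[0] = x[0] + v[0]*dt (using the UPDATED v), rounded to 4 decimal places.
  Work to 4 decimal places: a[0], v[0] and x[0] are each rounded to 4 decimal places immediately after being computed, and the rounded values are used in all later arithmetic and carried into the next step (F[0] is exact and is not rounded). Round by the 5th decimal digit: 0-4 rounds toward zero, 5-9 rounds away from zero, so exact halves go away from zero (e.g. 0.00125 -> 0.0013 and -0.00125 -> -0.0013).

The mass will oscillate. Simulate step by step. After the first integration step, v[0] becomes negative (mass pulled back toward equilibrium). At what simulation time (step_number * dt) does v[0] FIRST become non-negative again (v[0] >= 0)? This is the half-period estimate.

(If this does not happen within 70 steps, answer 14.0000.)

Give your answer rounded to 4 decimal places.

Step 0: x=[9.1000] v=[0.0000]
Step 1: x=[9.0109] v=[-0.4457]
Step 2: x=[8.8370] v=[-0.8694]
Step 3: x=[8.5870] v=[-1.2500]
Step 4: x=[8.2733] v=[-1.5687]
Step 5: x=[7.9114] v=[-1.8097]
Step 6: x=[7.5192] v=[-1.9611]
Step 7: x=[7.1161] v=[-2.0154]
Step 8: x=[6.7221] v=[-1.9699]
Step 9: x=[6.3567] v=[-1.8268]
Step 10: x=[6.0381] v=[-1.5932]
Step 11: x=[5.7820] v=[-1.2807]
Step 12: x=[5.6010] v=[-0.9048]
Step 13: x=[5.5042] v=[-0.4841]
Step 14: x=[5.4963] v=[-0.0394]
Step 15: x=[5.5777] v=[0.4072]
First v>=0 after going negative at step 15, time=3.0000

Answer: 3.0000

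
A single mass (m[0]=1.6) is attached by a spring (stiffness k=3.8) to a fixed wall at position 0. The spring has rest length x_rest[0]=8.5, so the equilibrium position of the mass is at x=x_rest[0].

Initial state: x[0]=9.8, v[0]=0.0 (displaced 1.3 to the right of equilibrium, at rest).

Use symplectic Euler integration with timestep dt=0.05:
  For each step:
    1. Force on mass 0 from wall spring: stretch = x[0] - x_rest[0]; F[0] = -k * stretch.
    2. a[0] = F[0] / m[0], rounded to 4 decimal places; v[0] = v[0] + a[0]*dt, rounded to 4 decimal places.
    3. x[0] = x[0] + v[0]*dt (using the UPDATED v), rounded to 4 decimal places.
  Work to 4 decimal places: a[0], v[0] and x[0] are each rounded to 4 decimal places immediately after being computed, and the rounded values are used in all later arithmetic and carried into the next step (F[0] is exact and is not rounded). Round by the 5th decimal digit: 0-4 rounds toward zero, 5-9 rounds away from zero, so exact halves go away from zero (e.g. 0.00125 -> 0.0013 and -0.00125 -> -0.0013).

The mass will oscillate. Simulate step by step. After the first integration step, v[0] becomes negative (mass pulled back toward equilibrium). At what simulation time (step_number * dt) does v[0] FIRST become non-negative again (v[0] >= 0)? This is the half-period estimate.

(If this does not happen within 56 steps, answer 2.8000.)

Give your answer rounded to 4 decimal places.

Step 0: x=[9.8000] v=[0.0000]
Step 1: x=[9.7923] v=[-0.1544]
Step 2: x=[9.7769] v=[-0.3079]
Step 3: x=[9.7539] v=[-0.4595]
Step 4: x=[9.7235] v=[-0.6084]
Step 5: x=[9.6858] v=[-0.7537]
Step 6: x=[9.6411] v=[-0.8945]
Step 7: x=[9.5896] v=[-1.0300]
Step 8: x=[9.5316] v=[-1.1594]
Step 9: x=[9.4675] v=[-1.2819]
Step 10: x=[9.3977] v=[-1.3968]
Step 11: x=[9.3225] v=[-1.5034]
Step 12: x=[9.2424] v=[-1.6011]
Step 13: x=[9.1579] v=[-1.6893]
Step 14: x=[9.0695] v=[-1.7674]
Step 15: x=[8.9778] v=[-1.8350]
Step 16: x=[8.8832] v=[-1.8917]
Step 17: x=[8.7863] v=[-1.9372]
Step 18: x=[8.6877] v=[-1.9712]
Step 19: x=[8.5880] v=[-1.9935]
Step 20: x=[8.4878] v=[-2.0040]
Step 21: x=[8.3877] v=[-2.0026]
Step 22: x=[8.2882] v=[-1.9893]
Step 23: x=[8.1900] v=[-1.9642]
Step 24: x=[8.0936] v=[-1.9274]
Step 25: x=[7.9996] v=[-1.8791]
Step 26: x=[7.9086] v=[-1.8197]
Step 27: x=[7.8211] v=[-1.7495]
Step 28: x=[7.7377] v=[-1.6689]
Step 29: x=[7.6588] v=[-1.5784]
Step 30: x=[7.5849] v=[-1.4785]
Step 31: x=[7.5164] v=[-1.3698]
Step 32: x=[7.4538] v=[-1.2530]
Step 33: x=[7.3974] v=[-1.1288]
Step 34: x=[7.3475] v=[-0.9979]
Step 35: x=[7.3045] v=[-0.8610]
Step 36: x=[7.2686] v=[-0.7190]
Step 37: x=[7.2400] v=[-0.5728]
Step 38: x=[7.2188] v=[-0.4232]
Step 39: x=[7.2052] v=[-0.2711]
Step 40: x=[7.1993] v=[-0.1173]
Step 41: x=[7.2012] v=[0.0372]
First v>=0 after going negative at step 41, time=2.0500

Answer: 2.0500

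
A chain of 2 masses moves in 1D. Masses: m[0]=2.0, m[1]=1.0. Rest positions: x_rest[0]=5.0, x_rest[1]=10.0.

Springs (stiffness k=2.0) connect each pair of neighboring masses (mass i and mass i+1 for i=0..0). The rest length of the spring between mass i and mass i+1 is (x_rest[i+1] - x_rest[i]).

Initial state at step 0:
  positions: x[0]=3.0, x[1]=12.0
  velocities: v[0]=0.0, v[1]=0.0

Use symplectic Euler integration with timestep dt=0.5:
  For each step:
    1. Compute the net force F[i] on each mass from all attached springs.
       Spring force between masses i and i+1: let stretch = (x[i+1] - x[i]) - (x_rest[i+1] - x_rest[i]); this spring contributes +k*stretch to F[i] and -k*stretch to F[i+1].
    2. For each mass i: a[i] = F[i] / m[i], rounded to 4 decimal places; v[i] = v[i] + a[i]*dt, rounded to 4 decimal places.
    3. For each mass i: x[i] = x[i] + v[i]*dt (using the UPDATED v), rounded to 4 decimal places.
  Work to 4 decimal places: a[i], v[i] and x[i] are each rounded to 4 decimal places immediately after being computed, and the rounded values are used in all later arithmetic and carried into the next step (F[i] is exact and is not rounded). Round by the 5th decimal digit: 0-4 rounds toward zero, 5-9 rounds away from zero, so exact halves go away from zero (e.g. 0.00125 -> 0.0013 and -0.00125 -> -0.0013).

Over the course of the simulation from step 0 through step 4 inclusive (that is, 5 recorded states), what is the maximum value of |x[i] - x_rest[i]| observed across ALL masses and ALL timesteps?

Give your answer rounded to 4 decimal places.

Step 0: x=[3.0000 12.0000] v=[0.0000 0.0000]
Step 1: x=[4.0000 10.0000] v=[2.0000 -4.0000]
Step 2: x=[5.2500 7.5000] v=[2.5000 -5.0000]
Step 3: x=[5.8125 6.3750] v=[1.1250 -2.2500]
Step 4: x=[5.2656 7.4688] v=[-1.0938 2.1875]
Max displacement = 3.6250

Answer: 3.6250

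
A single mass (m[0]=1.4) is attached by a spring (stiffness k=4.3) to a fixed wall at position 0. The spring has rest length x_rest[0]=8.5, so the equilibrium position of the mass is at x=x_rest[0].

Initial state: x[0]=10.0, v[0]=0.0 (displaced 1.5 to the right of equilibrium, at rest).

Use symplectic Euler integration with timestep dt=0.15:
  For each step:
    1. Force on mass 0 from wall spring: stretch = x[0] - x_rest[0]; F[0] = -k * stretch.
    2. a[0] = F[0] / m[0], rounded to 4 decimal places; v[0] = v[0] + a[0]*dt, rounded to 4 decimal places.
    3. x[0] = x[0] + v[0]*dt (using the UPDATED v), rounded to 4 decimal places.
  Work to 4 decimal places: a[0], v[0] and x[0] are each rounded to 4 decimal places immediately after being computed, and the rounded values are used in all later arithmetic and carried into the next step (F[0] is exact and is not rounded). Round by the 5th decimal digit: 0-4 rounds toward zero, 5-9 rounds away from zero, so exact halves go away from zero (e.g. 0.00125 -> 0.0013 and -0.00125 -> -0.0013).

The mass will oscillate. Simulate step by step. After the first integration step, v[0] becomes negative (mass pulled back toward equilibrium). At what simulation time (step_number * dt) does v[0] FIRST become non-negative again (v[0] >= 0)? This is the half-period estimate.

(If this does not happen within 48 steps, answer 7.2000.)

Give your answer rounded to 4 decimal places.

Step 0: x=[10.0000] v=[0.0000]
Step 1: x=[9.8963] v=[-0.6911]
Step 2: x=[9.6961] v=[-1.3344]
Step 3: x=[9.4133] v=[-1.8855]
Step 4: x=[9.0674] v=[-2.3063]
Step 5: x=[8.6822] v=[-2.5677]
Step 6: x=[8.2845] v=[-2.6516]
Step 7: x=[7.9017] v=[-2.5523]
Step 8: x=[7.5602] v=[-2.2767]
Step 9: x=[7.2836] v=[-1.8437]
Step 10: x=[7.0911] v=[-1.2833]
Step 11: x=[6.9960] v=[-0.6342]
Step 12: x=[7.0048] v=[0.0587]
First v>=0 after going negative at step 12, time=1.8000

Answer: 1.8000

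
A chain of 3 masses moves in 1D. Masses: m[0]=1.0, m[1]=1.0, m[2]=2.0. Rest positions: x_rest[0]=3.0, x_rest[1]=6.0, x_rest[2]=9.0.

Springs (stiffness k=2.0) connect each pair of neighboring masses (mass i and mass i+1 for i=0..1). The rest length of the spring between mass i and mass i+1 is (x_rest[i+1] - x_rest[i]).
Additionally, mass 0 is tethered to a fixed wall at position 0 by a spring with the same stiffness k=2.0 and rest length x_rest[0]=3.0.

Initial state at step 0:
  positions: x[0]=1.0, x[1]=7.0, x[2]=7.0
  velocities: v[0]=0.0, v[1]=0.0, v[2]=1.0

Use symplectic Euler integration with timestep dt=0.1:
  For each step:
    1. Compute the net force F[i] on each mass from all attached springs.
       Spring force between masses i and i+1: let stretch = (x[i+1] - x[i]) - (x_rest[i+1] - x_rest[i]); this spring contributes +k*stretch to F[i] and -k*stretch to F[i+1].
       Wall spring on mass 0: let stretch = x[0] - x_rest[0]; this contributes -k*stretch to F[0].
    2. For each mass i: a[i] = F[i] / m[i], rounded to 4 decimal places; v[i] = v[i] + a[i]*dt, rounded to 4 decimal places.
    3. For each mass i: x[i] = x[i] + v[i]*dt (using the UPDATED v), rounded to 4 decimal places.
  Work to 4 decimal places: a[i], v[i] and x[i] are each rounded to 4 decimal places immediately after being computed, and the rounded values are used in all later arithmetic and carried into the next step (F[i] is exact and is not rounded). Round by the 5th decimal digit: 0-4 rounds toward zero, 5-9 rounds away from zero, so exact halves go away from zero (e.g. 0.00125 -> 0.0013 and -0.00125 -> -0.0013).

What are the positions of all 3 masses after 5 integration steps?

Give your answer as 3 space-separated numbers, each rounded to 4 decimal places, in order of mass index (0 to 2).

Step 0: x=[1.0000 7.0000 7.0000] v=[0.0000 0.0000 1.0000]
Step 1: x=[1.1000 6.8800 7.1300] v=[1.0000 -1.2000 1.3000]
Step 2: x=[1.2936 6.6494 7.2875] v=[1.9360 -2.3060 1.5750]
Step 3: x=[1.5684 6.3245 7.4686] v=[2.7484 -3.2495 1.8112]
Step 4: x=[1.9070 5.9273 7.6683] v=[3.3859 -3.9719 1.9968]
Step 5: x=[2.2879 5.4845 7.8806] v=[3.8086 -4.4278 2.1227]

Answer: 2.2879 5.4845 7.8806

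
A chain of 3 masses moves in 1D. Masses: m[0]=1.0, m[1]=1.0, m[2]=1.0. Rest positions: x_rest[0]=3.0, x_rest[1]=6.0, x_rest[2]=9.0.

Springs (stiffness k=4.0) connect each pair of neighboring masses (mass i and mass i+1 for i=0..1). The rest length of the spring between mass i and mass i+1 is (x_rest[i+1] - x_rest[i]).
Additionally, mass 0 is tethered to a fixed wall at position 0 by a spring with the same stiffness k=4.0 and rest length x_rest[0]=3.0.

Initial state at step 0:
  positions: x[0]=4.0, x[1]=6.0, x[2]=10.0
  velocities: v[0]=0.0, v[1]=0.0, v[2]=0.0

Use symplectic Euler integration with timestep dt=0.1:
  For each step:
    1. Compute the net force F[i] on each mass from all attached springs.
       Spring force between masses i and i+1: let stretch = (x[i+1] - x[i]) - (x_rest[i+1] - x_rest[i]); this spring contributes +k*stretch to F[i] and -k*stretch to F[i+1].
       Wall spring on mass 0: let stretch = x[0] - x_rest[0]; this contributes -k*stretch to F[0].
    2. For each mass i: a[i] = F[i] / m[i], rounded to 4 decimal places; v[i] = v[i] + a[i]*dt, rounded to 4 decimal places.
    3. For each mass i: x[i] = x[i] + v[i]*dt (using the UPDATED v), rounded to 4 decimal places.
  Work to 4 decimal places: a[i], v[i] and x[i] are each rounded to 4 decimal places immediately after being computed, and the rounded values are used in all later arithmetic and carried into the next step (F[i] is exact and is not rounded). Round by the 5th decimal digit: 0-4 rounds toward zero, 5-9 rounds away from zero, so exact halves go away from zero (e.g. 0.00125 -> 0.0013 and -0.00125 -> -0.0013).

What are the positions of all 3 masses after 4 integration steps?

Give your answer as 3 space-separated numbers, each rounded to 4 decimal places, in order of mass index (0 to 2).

Step 0: x=[4.0000 6.0000 10.0000] v=[0.0000 0.0000 0.0000]
Step 1: x=[3.9200 6.0800 9.9600] v=[-0.8000 0.8000 -0.4000]
Step 2: x=[3.7696 6.2288 9.8848] v=[-1.5040 1.4880 -0.7520]
Step 3: x=[3.5668 6.4255 9.7834] v=[-2.0282 1.9667 -1.0144]
Step 4: x=[3.3357 6.6421 9.6676] v=[-2.3114 2.1664 -1.1576]

Answer: 3.3357 6.6421 9.6676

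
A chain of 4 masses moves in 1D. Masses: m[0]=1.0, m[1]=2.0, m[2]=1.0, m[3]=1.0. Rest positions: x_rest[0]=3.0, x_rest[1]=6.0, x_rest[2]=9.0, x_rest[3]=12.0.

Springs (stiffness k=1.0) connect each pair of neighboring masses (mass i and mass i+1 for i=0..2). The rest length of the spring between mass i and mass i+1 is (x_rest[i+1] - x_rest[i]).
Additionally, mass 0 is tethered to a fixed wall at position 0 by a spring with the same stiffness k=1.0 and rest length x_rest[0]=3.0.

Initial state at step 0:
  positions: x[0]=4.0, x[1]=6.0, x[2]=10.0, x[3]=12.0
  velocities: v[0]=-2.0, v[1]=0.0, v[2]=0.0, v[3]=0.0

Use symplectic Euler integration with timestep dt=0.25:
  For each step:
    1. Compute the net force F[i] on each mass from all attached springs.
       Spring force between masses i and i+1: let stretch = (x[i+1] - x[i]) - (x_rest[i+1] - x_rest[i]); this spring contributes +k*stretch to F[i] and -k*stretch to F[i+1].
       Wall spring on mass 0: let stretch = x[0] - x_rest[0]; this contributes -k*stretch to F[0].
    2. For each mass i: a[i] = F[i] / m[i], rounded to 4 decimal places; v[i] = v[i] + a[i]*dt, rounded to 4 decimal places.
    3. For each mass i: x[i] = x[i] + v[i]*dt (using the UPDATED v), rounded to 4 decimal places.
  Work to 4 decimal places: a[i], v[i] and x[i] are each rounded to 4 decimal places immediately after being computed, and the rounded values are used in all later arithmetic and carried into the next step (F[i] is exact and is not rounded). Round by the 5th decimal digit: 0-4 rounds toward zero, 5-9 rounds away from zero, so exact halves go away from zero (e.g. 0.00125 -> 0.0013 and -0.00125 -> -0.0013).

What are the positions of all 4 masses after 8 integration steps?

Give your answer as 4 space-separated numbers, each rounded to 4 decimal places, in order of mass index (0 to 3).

Step 0: x=[4.0000 6.0000 10.0000 12.0000] v=[-2.0000 0.0000 0.0000 0.0000]
Step 1: x=[3.3750 6.0625 9.8750 12.0625] v=[-2.5000 0.2500 -0.5000 0.2500]
Step 2: x=[2.7070 6.1602 9.6484 12.1758] v=[-2.6719 0.3906 -0.9063 0.4531]
Step 3: x=[2.0857 6.2590 9.3618 12.3186] v=[-2.4854 0.3950 -1.1465 0.5713]
Step 4: x=[1.5948 6.3243 9.0661 12.4641] v=[-1.9635 0.2612 -1.1830 0.5821]
Step 5: x=[1.2999 6.3275 8.8114 12.5848] v=[-1.1798 0.0127 -1.0190 0.4826]
Step 6: x=[1.2379 6.2512 8.6373 12.6571] v=[-0.2479 -0.3053 -0.6966 0.2893]
Step 7: x=[1.4119 6.0928 8.5653 12.6657] v=[0.6960 -0.6337 -0.2882 0.0344]
Step 8: x=[1.7902 5.8654 8.5950 12.6055] v=[1.5133 -0.9098 0.1188 -0.2407]

Answer: 1.7902 5.8654 8.5950 12.6055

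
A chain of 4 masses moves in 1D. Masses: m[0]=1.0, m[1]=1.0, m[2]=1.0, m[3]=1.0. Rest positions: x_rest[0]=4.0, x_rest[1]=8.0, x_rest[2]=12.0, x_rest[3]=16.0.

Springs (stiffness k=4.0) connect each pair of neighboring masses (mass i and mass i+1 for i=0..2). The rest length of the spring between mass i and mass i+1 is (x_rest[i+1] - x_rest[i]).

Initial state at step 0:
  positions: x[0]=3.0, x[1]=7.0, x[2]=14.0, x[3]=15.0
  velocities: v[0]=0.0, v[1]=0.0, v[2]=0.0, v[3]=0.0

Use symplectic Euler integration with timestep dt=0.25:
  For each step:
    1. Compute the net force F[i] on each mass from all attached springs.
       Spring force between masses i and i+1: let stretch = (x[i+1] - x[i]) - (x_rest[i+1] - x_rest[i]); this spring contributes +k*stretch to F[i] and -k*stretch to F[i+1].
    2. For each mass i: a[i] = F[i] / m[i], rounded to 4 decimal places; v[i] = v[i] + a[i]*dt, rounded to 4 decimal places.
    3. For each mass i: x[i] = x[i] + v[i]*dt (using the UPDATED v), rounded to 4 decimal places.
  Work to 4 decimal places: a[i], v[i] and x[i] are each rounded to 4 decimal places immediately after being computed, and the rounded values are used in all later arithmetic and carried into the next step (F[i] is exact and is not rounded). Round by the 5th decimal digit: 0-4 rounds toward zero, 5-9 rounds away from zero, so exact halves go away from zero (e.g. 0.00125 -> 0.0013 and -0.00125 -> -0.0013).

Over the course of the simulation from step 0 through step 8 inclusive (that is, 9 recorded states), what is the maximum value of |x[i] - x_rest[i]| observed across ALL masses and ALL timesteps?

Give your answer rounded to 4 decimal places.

Step 0: x=[3.0000 7.0000 14.0000 15.0000] v=[0.0000 0.0000 0.0000 0.0000]
Step 1: x=[3.0000 7.7500 12.5000 15.7500] v=[0.0000 3.0000 -6.0000 3.0000]
Step 2: x=[3.1875 8.5000 10.6250 16.6875] v=[0.7500 3.0000 -7.5000 3.7500]
Step 3: x=[3.7031 8.4531 9.7344 17.1094] v=[2.0625 -0.1875 -3.5625 1.6875]
Step 4: x=[4.4062 7.5391 10.3672 16.6875] v=[2.8125 -3.6562 2.5312 -1.6875]
Step 5: x=[4.8926 6.5489 11.8731 15.6856] v=[1.9454 -3.9610 6.0234 -4.0078]
Step 6: x=[4.7930 6.4756 13.0010 14.7305] v=[-0.3983 -0.2931 4.5117 -3.8203]
Step 7: x=[4.1141 7.6130 12.9300 14.3431] v=[-2.7157 4.5497 -0.2842 -1.5498]
Step 8: x=[3.3099 9.2050 11.8830 14.6024] v=[-3.2168 6.3678 -4.1881 1.0371]
Max displacement = 2.2656

Answer: 2.2656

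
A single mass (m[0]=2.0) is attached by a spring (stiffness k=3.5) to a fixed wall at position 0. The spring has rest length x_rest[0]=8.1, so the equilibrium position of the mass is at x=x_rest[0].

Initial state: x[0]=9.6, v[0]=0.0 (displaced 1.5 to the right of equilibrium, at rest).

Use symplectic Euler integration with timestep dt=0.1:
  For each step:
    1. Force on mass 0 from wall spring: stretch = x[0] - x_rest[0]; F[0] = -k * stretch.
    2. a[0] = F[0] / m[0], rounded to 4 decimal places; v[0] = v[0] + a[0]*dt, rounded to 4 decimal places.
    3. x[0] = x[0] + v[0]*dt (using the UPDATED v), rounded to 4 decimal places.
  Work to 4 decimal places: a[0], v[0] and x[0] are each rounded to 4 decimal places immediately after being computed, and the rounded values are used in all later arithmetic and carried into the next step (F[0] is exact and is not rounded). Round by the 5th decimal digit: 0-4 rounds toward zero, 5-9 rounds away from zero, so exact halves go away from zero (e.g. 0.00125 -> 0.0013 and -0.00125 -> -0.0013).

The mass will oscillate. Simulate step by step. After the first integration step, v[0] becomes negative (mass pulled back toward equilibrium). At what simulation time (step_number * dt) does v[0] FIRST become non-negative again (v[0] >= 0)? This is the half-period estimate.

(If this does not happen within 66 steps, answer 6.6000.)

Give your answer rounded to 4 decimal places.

Answer: 2.4000

Derivation:
Step 0: x=[9.6000] v=[0.0000]
Step 1: x=[9.5738] v=[-0.2625]
Step 2: x=[9.5218] v=[-0.5204]
Step 3: x=[9.4449] v=[-0.7692]
Step 4: x=[9.3444] v=[-1.0046]
Step 5: x=[9.2222] v=[-1.2224]
Step 6: x=[9.0803] v=[-1.4188]
Step 7: x=[8.9213] v=[-1.5904]
Step 8: x=[8.7479] v=[-1.7341]
Step 9: x=[8.5632] v=[-1.8475]
Step 10: x=[8.3703] v=[-1.9286]
Step 11: x=[8.1727] v=[-1.9759]
Step 12: x=[7.9738] v=[-1.9886]
Step 13: x=[7.7772] v=[-1.9665]
Step 14: x=[7.5862] v=[-1.9100]
Step 15: x=[7.4042] v=[-1.8201]
Step 16: x=[7.2344] v=[-1.6983]
Step 17: x=[7.0797] v=[-1.5468]
Step 18: x=[6.9429] v=[-1.3683]
Step 19: x=[6.8263] v=[-1.1658]
Step 20: x=[6.7320] v=[-0.9429]
Step 21: x=[6.6617] v=[-0.7035]
Step 22: x=[6.6165] v=[-0.4518]
Step 23: x=[6.5973] v=[-0.1922]
Step 24: x=[6.6044] v=[0.0708]
First v>=0 after going negative at step 24, time=2.4000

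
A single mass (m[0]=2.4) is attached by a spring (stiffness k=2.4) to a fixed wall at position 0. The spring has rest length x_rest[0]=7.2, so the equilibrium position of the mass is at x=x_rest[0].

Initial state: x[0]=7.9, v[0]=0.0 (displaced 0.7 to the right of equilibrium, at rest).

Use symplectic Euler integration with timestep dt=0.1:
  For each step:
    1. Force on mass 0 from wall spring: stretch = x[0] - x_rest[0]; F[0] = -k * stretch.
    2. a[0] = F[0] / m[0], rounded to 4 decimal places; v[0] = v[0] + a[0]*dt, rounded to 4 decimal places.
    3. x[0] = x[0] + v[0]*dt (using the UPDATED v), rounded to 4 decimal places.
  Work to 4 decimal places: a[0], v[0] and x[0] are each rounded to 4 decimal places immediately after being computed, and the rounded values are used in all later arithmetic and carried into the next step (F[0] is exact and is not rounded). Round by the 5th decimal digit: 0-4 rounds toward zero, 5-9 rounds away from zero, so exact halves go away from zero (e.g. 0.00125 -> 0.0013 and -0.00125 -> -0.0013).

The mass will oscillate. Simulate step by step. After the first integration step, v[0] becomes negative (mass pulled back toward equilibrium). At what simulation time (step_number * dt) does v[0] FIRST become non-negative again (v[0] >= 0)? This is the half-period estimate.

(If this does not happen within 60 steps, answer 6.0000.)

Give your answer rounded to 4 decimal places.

Step 0: x=[7.9000] v=[0.0000]
Step 1: x=[7.8930] v=[-0.0700]
Step 2: x=[7.8791] v=[-0.1393]
Step 3: x=[7.8584] v=[-0.2072]
Step 4: x=[7.8311] v=[-0.2730]
Step 5: x=[7.7975] v=[-0.3361]
Step 6: x=[7.7579] v=[-0.3959]
Step 7: x=[7.7127] v=[-0.4517]
Step 8: x=[7.6624] v=[-0.5030]
Step 9: x=[7.6075] v=[-0.5492]
Step 10: x=[7.5485] v=[-0.5900]
Step 11: x=[7.4860] v=[-0.6249]
Step 12: x=[7.4207] v=[-0.6535]
Step 13: x=[7.3531] v=[-0.6756]
Step 14: x=[7.2840] v=[-0.6909]
Step 15: x=[7.2141] v=[-0.6993]
Step 16: x=[7.1440] v=[-0.7007]
Step 17: x=[7.0745] v=[-0.6951]
Step 18: x=[7.0062] v=[-0.6826]
Step 19: x=[6.9399] v=[-0.6632]
Step 20: x=[6.8762] v=[-0.6372]
Step 21: x=[6.8157] v=[-0.6048]
Step 22: x=[6.7591] v=[-0.5664]
Step 23: x=[6.7069] v=[-0.5223]
Step 24: x=[6.6596] v=[-0.4730]
Step 25: x=[6.6177] v=[-0.4190]
Step 26: x=[6.5816] v=[-0.3608]
Step 27: x=[6.5517] v=[-0.2990]
Step 28: x=[6.5283] v=[-0.2342]
Step 29: x=[6.5116] v=[-0.1670]
Step 30: x=[6.5018] v=[-0.0982]
Step 31: x=[6.4990] v=[-0.0284]
Step 32: x=[6.5032] v=[0.0417]
First v>=0 after going negative at step 32, time=3.2000

Answer: 3.2000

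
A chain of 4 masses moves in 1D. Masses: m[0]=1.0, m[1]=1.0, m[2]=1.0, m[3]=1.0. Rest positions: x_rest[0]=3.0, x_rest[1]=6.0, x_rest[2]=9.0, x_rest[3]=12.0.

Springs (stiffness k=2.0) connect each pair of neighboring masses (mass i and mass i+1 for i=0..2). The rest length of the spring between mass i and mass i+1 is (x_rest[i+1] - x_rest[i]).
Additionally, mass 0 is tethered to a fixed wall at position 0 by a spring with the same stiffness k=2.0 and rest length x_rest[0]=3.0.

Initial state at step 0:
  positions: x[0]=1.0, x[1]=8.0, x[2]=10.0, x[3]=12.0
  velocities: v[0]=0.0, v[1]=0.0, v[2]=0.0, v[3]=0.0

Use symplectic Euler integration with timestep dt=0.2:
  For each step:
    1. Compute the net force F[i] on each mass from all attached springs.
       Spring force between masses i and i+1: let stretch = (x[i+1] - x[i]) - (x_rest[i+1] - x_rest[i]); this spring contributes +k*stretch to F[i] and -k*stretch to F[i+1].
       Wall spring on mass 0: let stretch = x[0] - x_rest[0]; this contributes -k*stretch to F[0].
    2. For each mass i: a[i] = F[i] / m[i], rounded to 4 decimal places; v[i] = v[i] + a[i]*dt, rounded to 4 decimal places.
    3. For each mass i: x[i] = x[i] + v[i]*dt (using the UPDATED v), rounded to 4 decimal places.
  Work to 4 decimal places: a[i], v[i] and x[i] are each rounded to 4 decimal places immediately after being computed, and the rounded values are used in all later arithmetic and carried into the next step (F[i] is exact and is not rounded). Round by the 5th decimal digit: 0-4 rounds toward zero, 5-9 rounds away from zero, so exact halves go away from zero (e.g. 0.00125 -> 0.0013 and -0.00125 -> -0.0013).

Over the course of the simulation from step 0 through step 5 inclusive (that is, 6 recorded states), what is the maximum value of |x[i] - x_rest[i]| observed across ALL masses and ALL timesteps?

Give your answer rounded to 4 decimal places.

Answer: 2.0540

Derivation:
Step 0: x=[1.0000 8.0000 10.0000 12.0000] v=[0.0000 0.0000 0.0000 0.0000]
Step 1: x=[1.4800 7.6000 10.0000 12.0800] v=[2.4000 -2.0000 0.0000 0.4000]
Step 2: x=[2.3312 6.9024 9.9744 12.2336] v=[4.2560 -3.4880 -0.1280 0.7680]
Step 3: x=[3.3616 6.0849 9.8838 12.4465] v=[5.1520 -4.0877 -0.4531 1.0643]
Step 4: x=[4.3409 5.3534 9.6943 12.6943] v=[4.8967 -3.6575 -0.9476 1.2392]
Step 5: x=[5.0540 4.8882 9.3975 12.9421] v=[3.5653 -2.3261 -1.4840 1.2392]
Max displacement = 2.0540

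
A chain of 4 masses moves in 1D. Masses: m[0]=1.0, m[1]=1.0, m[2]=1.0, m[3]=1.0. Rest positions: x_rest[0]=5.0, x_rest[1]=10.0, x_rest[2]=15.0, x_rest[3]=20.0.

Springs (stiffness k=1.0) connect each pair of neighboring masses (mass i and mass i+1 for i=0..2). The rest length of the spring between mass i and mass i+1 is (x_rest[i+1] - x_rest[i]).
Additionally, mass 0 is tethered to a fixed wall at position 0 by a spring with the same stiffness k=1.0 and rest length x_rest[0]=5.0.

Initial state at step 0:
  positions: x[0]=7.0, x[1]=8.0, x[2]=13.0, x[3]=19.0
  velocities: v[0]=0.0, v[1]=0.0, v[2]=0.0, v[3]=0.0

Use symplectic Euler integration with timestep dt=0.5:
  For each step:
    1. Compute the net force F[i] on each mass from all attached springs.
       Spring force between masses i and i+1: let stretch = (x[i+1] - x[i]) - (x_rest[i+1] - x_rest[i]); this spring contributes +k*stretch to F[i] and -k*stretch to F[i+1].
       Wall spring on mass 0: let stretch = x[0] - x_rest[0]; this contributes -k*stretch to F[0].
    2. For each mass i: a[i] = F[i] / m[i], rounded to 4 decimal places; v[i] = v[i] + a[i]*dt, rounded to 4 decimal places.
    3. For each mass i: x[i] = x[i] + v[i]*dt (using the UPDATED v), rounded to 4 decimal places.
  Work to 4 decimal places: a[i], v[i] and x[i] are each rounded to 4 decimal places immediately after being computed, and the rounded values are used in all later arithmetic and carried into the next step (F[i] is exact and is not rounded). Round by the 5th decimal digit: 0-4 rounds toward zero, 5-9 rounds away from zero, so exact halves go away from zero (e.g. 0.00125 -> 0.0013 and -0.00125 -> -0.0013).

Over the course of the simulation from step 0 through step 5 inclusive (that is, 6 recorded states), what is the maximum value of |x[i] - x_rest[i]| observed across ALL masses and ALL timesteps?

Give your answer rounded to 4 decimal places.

Step 0: x=[7.0000 8.0000 13.0000 19.0000] v=[0.0000 0.0000 0.0000 0.0000]
Step 1: x=[5.5000 9.0000 13.2500 18.7500] v=[-3.0000 2.0000 0.5000 -0.5000]
Step 2: x=[3.5000 10.1875 13.8125 18.3750] v=[-4.0000 2.3750 1.1250 -0.7500]
Step 3: x=[2.2969 10.6094 14.6094 18.1094] v=[-2.4063 0.8438 1.5938 -0.5313]
Step 4: x=[2.5977 9.9532 15.2813 18.2188] v=[0.6015 -1.3125 1.3438 0.2187]
Step 5: x=[4.0879 8.7901 15.3556 18.8438] v=[2.9804 -2.3262 0.1485 1.2500]
Max displacement = 2.7031

Answer: 2.7031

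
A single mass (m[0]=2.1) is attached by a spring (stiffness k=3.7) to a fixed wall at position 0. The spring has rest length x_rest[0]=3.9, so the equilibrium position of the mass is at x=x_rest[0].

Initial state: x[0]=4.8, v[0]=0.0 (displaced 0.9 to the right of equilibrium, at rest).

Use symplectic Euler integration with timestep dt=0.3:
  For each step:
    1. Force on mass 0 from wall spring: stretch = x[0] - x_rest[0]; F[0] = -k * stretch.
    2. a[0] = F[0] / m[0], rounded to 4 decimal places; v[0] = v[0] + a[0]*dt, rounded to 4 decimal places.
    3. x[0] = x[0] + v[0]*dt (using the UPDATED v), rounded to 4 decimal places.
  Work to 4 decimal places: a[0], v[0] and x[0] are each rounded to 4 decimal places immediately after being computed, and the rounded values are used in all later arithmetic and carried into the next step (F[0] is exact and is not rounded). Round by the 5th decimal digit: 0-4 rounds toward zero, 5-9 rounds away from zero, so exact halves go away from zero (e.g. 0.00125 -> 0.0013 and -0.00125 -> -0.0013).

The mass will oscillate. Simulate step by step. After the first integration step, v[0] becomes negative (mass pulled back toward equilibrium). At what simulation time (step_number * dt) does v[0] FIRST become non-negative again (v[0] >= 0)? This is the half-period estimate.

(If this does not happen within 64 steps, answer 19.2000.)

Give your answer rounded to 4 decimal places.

Step 0: x=[4.8000] v=[0.0000]
Step 1: x=[4.6573] v=[-0.4757]
Step 2: x=[4.3945] v=[-0.8760]
Step 3: x=[4.0533] v=[-1.1374]
Step 4: x=[3.6878] v=[-1.2184]
Step 5: x=[3.3559] v=[-1.1062]
Step 6: x=[3.1103] v=[-0.8186]
Step 7: x=[2.9899] v=[-0.4012]
Step 8: x=[3.0139] v=[0.0799]
First v>=0 after going negative at step 8, time=2.4000

Answer: 2.4000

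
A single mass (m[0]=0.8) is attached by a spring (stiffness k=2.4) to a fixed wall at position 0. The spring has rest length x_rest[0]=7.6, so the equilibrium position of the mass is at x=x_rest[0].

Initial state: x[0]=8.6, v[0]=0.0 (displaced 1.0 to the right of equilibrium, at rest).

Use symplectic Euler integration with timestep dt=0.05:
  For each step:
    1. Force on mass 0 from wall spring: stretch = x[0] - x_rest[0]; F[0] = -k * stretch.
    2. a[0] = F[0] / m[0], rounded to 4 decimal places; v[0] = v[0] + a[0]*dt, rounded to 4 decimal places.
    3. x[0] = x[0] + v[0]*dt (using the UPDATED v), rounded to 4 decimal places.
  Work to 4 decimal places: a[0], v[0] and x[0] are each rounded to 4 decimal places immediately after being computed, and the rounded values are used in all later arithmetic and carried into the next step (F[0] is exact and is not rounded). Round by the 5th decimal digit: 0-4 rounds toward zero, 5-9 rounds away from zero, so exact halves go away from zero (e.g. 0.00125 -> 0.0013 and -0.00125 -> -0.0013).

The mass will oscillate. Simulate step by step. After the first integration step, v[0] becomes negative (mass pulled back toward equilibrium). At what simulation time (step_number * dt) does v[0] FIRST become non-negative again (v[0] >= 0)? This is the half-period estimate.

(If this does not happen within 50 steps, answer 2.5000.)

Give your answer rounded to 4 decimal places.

Step 0: x=[8.6000] v=[0.0000]
Step 1: x=[8.5925] v=[-0.1500]
Step 2: x=[8.5776] v=[-0.2989]
Step 3: x=[8.5553] v=[-0.4455]
Step 4: x=[8.5259] v=[-0.5888]
Step 5: x=[8.4895] v=[-0.7277]
Step 6: x=[8.4464] v=[-0.8611]
Step 7: x=[8.3970] v=[-0.9881]
Step 8: x=[8.3416] v=[-1.1077]
Step 9: x=[8.2807] v=[-1.2189]
Step 10: x=[8.2147] v=[-1.3210]
Step 11: x=[8.1440] v=[-1.4132]
Step 12: x=[8.0693] v=[-1.4948]
Step 13: x=[7.9910] v=[-1.5652]
Step 14: x=[7.9098] v=[-1.6239]
Step 15: x=[7.8263] v=[-1.6704]
Step 16: x=[7.7411] v=[-1.7043]
Step 17: x=[7.6548] v=[-1.7255]
Step 18: x=[7.5681] v=[-1.7337]
Step 19: x=[7.4817] v=[-1.7289]
Step 20: x=[7.3961] v=[-1.7112]
Step 21: x=[7.3121] v=[-1.6806]
Step 22: x=[7.2302] v=[-1.6374]
Step 23: x=[7.1511] v=[-1.5819]
Step 24: x=[7.0754] v=[-1.5146]
Step 25: x=[7.0036] v=[-1.4359]
Step 26: x=[6.9363] v=[-1.3464]
Step 27: x=[6.8740] v=[-1.2468]
Step 28: x=[6.8171] v=[-1.1379]
Step 29: x=[6.7661] v=[-1.0205]
Step 30: x=[6.7213] v=[-0.8954]
Step 31: x=[6.6831] v=[-0.7636]
Step 32: x=[6.6518] v=[-0.6261]
Step 33: x=[6.6276] v=[-0.4839]
Step 34: x=[6.6107] v=[-0.3380]
Step 35: x=[6.6012] v=[-0.1896]
Step 36: x=[6.5992] v=[-0.0398]
Step 37: x=[6.6047] v=[0.1103]
First v>=0 after going negative at step 37, time=1.8500

Answer: 1.8500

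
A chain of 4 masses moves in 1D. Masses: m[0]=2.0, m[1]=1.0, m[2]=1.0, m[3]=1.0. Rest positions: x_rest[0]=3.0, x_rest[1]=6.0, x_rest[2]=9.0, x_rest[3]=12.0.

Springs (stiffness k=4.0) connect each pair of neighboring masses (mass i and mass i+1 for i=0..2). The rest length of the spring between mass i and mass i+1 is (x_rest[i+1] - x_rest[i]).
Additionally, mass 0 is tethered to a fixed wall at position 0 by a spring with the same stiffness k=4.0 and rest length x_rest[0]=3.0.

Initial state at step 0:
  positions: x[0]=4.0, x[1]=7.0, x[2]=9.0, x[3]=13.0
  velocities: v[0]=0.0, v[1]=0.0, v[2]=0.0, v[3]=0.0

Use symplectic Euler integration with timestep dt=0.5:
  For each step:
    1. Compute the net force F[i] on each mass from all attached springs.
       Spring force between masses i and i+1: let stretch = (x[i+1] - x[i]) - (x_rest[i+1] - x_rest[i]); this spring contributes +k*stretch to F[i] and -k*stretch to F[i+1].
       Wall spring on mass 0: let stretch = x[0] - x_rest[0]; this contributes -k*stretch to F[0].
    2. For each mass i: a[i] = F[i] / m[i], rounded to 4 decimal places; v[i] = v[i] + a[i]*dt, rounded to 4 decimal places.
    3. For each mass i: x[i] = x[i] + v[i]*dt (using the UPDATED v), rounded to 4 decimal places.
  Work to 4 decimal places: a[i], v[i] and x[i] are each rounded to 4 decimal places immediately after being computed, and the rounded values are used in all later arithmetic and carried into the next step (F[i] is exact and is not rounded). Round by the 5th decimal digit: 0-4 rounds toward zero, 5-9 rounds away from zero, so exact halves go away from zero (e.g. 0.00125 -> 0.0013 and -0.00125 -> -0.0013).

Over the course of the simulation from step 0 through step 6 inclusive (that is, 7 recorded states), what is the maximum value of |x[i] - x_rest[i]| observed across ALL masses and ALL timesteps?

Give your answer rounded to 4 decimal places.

Answer: 2.0000

Derivation:
Step 0: x=[4.0000 7.0000 9.0000 13.0000] v=[0.0000 0.0000 0.0000 0.0000]
Step 1: x=[3.5000 6.0000 11.0000 12.0000] v=[-1.0000 -2.0000 4.0000 -2.0000]
Step 2: x=[2.5000 7.5000 9.0000 13.0000] v=[-2.0000 3.0000 -4.0000 2.0000]
Step 3: x=[2.7500 5.5000 9.5000 13.0000] v=[0.5000 -4.0000 1.0000 0.0000]
Step 4: x=[3.0000 4.7500 9.5000 12.5000] v=[0.5000 -1.5000 0.0000 -1.0000]
Step 5: x=[2.6250 7.0000 7.7500 12.0000] v=[-0.7500 4.5000 -3.5000 -1.0000]
Step 6: x=[3.1250 5.6250 9.5000 10.2500] v=[1.0000 -2.7500 3.5000 -3.5000]
Max displacement = 2.0000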